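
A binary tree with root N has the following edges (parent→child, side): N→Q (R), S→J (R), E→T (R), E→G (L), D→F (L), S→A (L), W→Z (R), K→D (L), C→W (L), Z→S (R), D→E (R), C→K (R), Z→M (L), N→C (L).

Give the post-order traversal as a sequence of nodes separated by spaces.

M A J S Z W F G T E D K C Q N

Post-order visits the left subtree, then the right subtree, then the node.
At N: go left to C.
  At C: go left to W.
    At W: no left child.
    At W: go right to Z.
      At Z: go left to M.
        M is a leaf — visit M.
      At Z: go right to S.
        At S: go left to A.
          A is a leaf — visit A.
        At S: go right to J.
          J is a leaf — visit J.
        Visit S.
      Visit Z.
    Visit W.
  At C: go right to K.
    At K: go left to D.
      At D: go left to F.
        F is a leaf — visit F.
      At D: go right to E.
        At E: go left to G.
          G is a leaf — visit G.
        At E: go right to T.
          T is a leaf — visit T.
        Visit E.
      Visit D.
    At K: no right child.
    Visit K.
  Visit C.
At N: go right to Q.
  Q is a leaf — visit Q.
Visit N.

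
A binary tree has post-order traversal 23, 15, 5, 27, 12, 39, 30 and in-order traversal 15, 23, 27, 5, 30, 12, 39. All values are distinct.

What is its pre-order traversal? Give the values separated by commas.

The last element of post-order is the root; it splits in-order into left and right subtrees.
Root 30: left subtree has 4 nodes {15, 23, 27, 5}, right has 2 {12, 39}.
  Root 27: left subtree has 2 nodes {15, 23}, right has 1 {5}.
    Root 15: left subtree has 0 nodes { }, right has 1 {23}.
  Root 39: left subtree has 1 node {12}, right has 0 { }.

30, 27, 15, 23, 5, 39, 12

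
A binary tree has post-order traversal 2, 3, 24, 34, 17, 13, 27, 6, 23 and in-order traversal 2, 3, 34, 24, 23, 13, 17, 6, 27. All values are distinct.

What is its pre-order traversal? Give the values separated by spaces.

23 34 3 2 24 6 13 17 27

The last element of post-order is the root; it splits in-order into left and right subtrees.
Root 23: left subtree has 4 nodes {2, 3, 34, 24}, right has 4 {13, 17, 6, 27}.
  Root 34: left subtree has 2 nodes {2, 3}, right has 1 {24}.
    Root 3: left subtree has 1 node {2}, right has 0 { }.
  Root 6: left subtree has 2 nodes {13, 17}, right has 1 {27}.
    Root 13: left subtree has 0 nodes { }, right has 1 {17}.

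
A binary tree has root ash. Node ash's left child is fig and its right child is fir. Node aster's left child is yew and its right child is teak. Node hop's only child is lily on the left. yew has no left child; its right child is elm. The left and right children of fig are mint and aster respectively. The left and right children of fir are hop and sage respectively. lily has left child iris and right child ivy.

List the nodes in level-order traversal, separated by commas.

Level-order visits nodes level by level from the root, left to right within each level.
Level 0: ash
Level 1: fig, fir
Level 2: mint, aster, hop, sage
Level 3: yew, teak, lily
Level 4: elm, iris, ivy

ash, fig, fir, mint, aster, hop, sage, yew, teak, lily, elm, iris, ivy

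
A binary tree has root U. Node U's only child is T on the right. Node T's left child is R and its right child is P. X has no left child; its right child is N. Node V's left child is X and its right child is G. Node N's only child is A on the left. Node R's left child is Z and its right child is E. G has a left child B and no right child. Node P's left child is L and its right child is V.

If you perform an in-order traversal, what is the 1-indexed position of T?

5

In-order visits the left subtree, then the node, then the right subtree.
At U: no left child.
Visit U.
At U: go right to T.
  At T: go left to R.
    At R: go left to Z.
      Z is a leaf — visit Z.
    Visit R.
    At R: go right to E.
      E is a leaf — visit E.
  Visit T.
  At T: go right to P.
    At P: go left to L.
      L is a leaf — visit L.
    Visit P.
    At P: go right to V.
      At V: go left to X.
        At X: no left child.
        Visit X.
        At X: go right to N.
          At N: go left to A.
            A is a leaf — visit A.
          Visit N.
          At N: no right child.
      Visit V.
      At V: go right to G.
        At G: go left to B.
          B is a leaf — visit B.
        Visit G.
        At G: no right child.
Full in-order sequence: U, Z, R, E, T, L, P, X, A, N, V, B, G.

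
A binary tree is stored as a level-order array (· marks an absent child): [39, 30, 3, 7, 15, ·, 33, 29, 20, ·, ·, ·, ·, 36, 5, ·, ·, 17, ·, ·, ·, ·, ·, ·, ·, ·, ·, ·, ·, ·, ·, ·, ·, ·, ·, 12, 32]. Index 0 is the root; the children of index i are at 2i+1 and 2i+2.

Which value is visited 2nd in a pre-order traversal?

30

Pre-order visits the node, then its left subtree, then its right subtree.
Visit 39.
At 39: go left to 30.
  Visit 30.
  At 30: go left to 7.
    Visit 7.
    At 7: go left to 29.
      29 is a leaf — visit 29.
    At 7: go right to 20.
      Visit 20.
      At 20: go left to 17.
        Visit 17.
        At 17: go left to 12.
          12 is a leaf — visit 12.
        At 17: go right to 32.
          32 is a leaf — visit 32.
      At 20: no right child.
  At 30: go right to 15.
    15 is a leaf — visit 15.
At 39: go right to 3.
  Visit 3.
  At 3: no left child.
  At 3: go right to 33.
    Visit 33.
    At 33: go left to 36.
      36 is a leaf — visit 36.
    At 33: go right to 5.
      5 is a leaf — visit 5.
Full pre-order sequence: 39, 30, 7, 29, 20, 17, 12, 32, 15, 3, 33, 36, 5.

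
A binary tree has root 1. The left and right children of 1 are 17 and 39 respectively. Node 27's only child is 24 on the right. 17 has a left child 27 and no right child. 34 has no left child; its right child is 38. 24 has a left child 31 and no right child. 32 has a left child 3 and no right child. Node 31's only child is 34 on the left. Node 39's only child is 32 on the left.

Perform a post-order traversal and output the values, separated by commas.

38, 34, 31, 24, 27, 17, 3, 32, 39, 1

Post-order visits the left subtree, then the right subtree, then the node.
At 1: go left to 17.
  At 17: go left to 27.
    At 27: no left child.
    At 27: go right to 24.
      At 24: go left to 31.
        At 31: go left to 34.
          At 34: no left child.
          At 34: go right to 38.
            38 is a leaf — visit 38.
          Visit 34.
        At 31: no right child.
        Visit 31.
      At 24: no right child.
      Visit 24.
    Visit 27.
  At 17: no right child.
  Visit 17.
At 1: go right to 39.
  At 39: go left to 32.
    At 32: go left to 3.
      3 is a leaf — visit 3.
    At 32: no right child.
    Visit 32.
  At 39: no right child.
  Visit 39.
Visit 1.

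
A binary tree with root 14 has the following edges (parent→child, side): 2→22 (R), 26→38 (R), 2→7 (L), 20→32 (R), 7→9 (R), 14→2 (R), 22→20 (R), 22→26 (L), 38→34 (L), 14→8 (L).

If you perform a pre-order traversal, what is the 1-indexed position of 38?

8

Pre-order visits the node, then its left subtree, then its right subtree.
Visit 14.
At 14: go left to 8.
  8 is a leaf — visit 8.
At 14: go right to 2.
  Visit 2.
  At 2: go left to 7.
    Visit 7.
    At 7: no left child.
    At 7: go right to 9.
      9 is a leaf — visit 9.
  At 2: go right to 22.
    Visit 22.
    At 22: go left to 26.
      Visit 26.
      At 26: no left child.
      At 26: go right to 38.
        Visit 38.
        At 38: go left to 34.
          34 is a leaf — visit 34.
        At 38: no right child.
    At 22: go right to 20.
      Visit 20.
      At 20: no left child.
      At 20: go right to 32.
        32 is a leaf — visit 32.
Full pre-order sequence: 14, 8, 2, 7, 9, 22, 26, 38, 34, 20, 32.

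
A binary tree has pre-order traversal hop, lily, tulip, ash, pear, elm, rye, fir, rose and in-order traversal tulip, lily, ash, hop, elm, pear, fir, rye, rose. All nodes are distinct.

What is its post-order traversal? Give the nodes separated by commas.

The first element of pre-order is the root; it splits in-order into left and right subtrees.
Root hop: left subtree has 3 nodes {tulip, lily, ash}, right has 5 {elm, pear, fir, rye, rose}.
  Root lily: left subtree has 1 node {tulip}, right has 1 {ash}.
  Root pear: left subtree has 1 node {elm}, right has 3 {fir, rye, rose}.
    Root rye: left subtree has 1 node {fir}, right has 1 {rose}.

tulip, ash, lily, elm, fir, rose, rye, pear, hop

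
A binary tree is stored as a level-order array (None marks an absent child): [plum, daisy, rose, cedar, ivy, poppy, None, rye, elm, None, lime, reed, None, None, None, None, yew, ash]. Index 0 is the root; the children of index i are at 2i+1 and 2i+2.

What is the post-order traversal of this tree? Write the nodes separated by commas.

yew, rye, ash, elm, cedar, lime, ivy, daisy, reed, poppy, rose, plum

Post-order visits the left subtree, then the right subtree, then the node.
At plum: go left to daisy.
  At daisy: go left to cedar.
    At cedar: go left to rye.
      At rye: no left child.
      At rye: go right to yew.
        yew is a leaf — visit yew.
      Visit rye.
    At cedar: go right to elm.
      At elm: go left to ash.
        ash is a leaf — visit ash.
      At elm: no right child.
      Visit elm.
    Visit cedar.
  At daisy: go right to ivy.
    At ivy: no left child.
    At ivy: go right to lime.
      lime is a leaf — visit lime.
    Visit ivy.
  Visit daisy.
At plum: go right to rose.
  At rose: go left to poppy.
    At poppy: go left to reed.
      reed is a leaf — visit reed.
    At poppy: no right child.
    Visit poppy.
  At rose: no right child.
  Visit rose.
Visit plum.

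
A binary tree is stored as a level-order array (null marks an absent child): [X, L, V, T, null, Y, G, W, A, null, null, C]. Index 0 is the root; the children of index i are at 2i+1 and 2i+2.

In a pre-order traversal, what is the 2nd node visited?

L

Pre-order visits the node, then its left subtree, then its right subtree.
Visit X.
At X: go left to L.
  Visit L.
  At L: go left to T.
    Visit T.
    At T: go left to W.
      W is a leaf — visit W.
    At T: go right to A.
      A is a leaf — visit A.
  At L: no right child.
At X: go right to V.
  Visit V.
  At V: go left to Y.
    Visit Y.
    At Y: go left to C.
      C is a leaf — visit C.
    At Y: no right child.
  At V: go right to G.
    G is a leaf — visit G.
Full pre-order sequence: X, L, T, W, A, V, Y, C, G.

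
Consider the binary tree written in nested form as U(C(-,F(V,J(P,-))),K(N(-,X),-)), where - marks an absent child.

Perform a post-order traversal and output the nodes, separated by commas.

Post-order visits the left subtree, then the right subtree, then the node.
At U: go left to C.
  At C: no left child.
  At C: go right to F.
    At F: go left to V.
      V is a leaf — visit V.
    At F: go right to J.
      At J: go left to P.
        P is a leaf — visit P.
      At J: no right child.
      Visit J.
    Visit F.
  Visit C.
At U: go right to K.
  At K: go left to N.
    At N: no left child.
    At N: go right to X.
      X is a leaf — visit X.
    Visit N.
  At K: no right child.
  Visit K.
Visit U.

V, P, J, F, C, X, N, K, U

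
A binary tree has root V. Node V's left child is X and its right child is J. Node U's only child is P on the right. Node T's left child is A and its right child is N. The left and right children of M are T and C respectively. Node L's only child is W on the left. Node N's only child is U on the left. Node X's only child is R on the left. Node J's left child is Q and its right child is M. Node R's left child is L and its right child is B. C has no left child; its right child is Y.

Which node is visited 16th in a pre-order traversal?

Y

Pre-order visits the node, then its left subtree, then its right subtree.
Visit V.
At V: go left to X.
  Visit X.
  At X: go left to R.
    Visit R.
    At R: go left to L.
      Visit L.
      At L: go left to W.
        W is a leaf — visit W.
      At L: no right child.
    At R: go right to B.
      B is a leaf — visit B.
  At X: no right child.
At V: go right to J.
  Visit J.
  At J: go left to Q.
    Q is a leaf — visit Q.
  At J: go right to M.
    Visit M.
    At M: go left to T.
      Visit T.
      At T: go left to A.
        A is a leaf — visit A.
      At T: go right to N.
        Visit N.
        At N: go left to U.
          Visit U.
          At U: no left child.
          At U: go right to P.
            P is a leaf — visit P.
        At N: no right child.
    At M: go right to C.
      Visit C.
      At C: no left child.
      At C: go right to Y.
        Y is a leaf — visit Y.
Full pre-order sequence: V, X, R, L, W, B, J, Q, M, T, A, N, U, P, C, Y.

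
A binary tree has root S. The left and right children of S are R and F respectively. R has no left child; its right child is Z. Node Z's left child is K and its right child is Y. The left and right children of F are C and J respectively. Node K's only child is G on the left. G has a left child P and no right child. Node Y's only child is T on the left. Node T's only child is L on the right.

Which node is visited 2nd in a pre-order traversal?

R

Pre-order visits the node, then its left subtree, then its right subtree.
Visit S.
At S: go left to R.
  Visit R.
  At R: no left child.
  At R: go right to Z.
    Visit Z.
    At Z: go left to K.
      Visit K.
      At K: go left to G.
        Visit G.
        At G: go left to P.
          P is a leaf — visit P.
        At G: no right child.
      At K: no right child.
    At Z: go right to Y.
      Visit Y.
      At Y: go left to T.
        Visit T.
        At T: no left child.
        At T: go right to L.
          L is a leaf — visit L.
      At Y: no right child.
At S: go right to F.
  Visit F.
  At F: go left to C.
    C is a leaf — visit C.
  At F: go right to J.
    J is a leaf — visit J.
Full pre-order sequence: S, R, Z, K, G, P, Y, T, L, F, C, J.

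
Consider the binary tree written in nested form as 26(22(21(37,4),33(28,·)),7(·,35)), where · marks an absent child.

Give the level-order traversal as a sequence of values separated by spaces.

Level-order visits nodes level by level from the root, left to right within each level.
Level 0: 26
Level 1: 22, 7
Level 2: 21, 33, 35
Level 3: 37, 4, 28

26 22 7 21 33 35 37 4 28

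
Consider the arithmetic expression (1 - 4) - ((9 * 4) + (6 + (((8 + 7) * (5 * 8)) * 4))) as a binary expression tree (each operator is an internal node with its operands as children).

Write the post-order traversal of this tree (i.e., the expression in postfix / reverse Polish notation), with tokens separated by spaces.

1 4 - 9 4 * 6 8 7 + 5 8 * * 4 * + + -

Post-order on an expression tree gives postfix notation: for each operator, emit left operand, right operand, then the operator.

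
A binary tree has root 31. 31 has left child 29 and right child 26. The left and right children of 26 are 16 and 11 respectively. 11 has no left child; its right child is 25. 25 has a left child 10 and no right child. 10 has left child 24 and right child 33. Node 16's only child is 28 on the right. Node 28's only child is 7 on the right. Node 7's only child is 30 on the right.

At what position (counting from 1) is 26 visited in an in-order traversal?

7

In-order visits the left subtree, then the node, then the right subtree.
At 31: go left to 29.
  29 is a leaf — visit 29.
Visit 31.
At 31: go right to 26.
  At 26: go left to 16.
    At 16: no left child.
    Visit 16.
    At 16: go right to 28.
      At 28: no left child.
      Visit 28.
      At 28: go right to 7.
        At 7: no left child.
        Visit 7.
        At 7: go right to 30.
          30 is a leaf — visit 30.
  Visit 26.
  At 26: go right to 11.
    At 11: no left child.
    Visit 11.
    At 11: go right to 25.
      At 25: go left to 10.
        At 10: go left to 24.
          24 is a leaf — visit 24.
        Visit 10.
        At 10: go right to 33.
          33 is a leaf — visit 33.
      Visit 25.
      At 25: no right child.
Full in-order sequence: 29, 31, 16, 28, 7, 30, 26, 11, 24, 10, 33, 25.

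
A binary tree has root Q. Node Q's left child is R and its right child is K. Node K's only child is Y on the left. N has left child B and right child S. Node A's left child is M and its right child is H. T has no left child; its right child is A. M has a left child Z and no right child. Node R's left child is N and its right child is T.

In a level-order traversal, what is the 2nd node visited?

Level-order visits nodes level by level from the root, left to right within each level.
Level 0: Q
Level 1: R, K
Level 2: N, T, Y
Level 3: B, S, A
Level 4: M, H
Level 5: Z
Full level-order sequence: Q, R, K, N, T, Y, B, S, A, M, H, Z.

R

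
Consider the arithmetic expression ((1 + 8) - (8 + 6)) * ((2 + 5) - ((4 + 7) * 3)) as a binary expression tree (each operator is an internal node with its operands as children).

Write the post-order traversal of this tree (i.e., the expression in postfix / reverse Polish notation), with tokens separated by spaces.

Post-order on an expression tree gives postfix notation: for each operator, emit left operand, right operand, then the operator.

1 8 + 8 6 + - 2 5 + 4 7 + 3 * - *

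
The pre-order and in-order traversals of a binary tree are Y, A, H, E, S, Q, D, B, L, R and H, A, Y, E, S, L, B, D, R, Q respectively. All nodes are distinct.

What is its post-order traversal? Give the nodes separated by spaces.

H A L B R D Q S E Y

The first element of pre-order is the root; it splits in-order into left and right subtrees.
Root Y: left subtree has 2 nodes {H, A}, right has 7 {E, S, L, B, D, R, Q}.
  Root A: left subtree has 1 node {H}, right has 0 { }.
  Root E: left subtree has 0 nodes { }, right has 6 {S, L, B, D, R, Q}.
    Root S: left subtree has 0 nodes { }, right has 5 {L, B, D, R, Q}.
      Root Q: left subtree has 4 nodes {L, B, D, R}, right has 0 { }.
        Root D: left subtree has 2 nodes {L, B}, right has 1 {R}.
          Root B: left subtree has 1 node {L}, right has 0 { }.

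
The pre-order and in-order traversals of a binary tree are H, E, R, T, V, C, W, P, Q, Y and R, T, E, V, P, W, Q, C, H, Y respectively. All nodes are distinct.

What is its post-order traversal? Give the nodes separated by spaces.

T R P Q W C V E Y H

The first element of pre-order is the root; it splits in-order into left and right subtrees.
Root H: left subtree has 8 nodes {R, T, E, V, P, W, Q, C}, right has 1 {Y}.
  Root E: left subtree has 2 nodes {R, T}, right has 5 {V, P, W, Q, C}.
    Root R: left subtree has 0 nodes { }, right has 1 {T}.
    Root V: left subtree has 0 nodes { }, right has 4 {P, W, Q, C}.
      Root C: left subtree has 3 nodes {P, W, Q}, right has 0 { }.
        Root W: left subtree has 1 node {P}, right has 1 {Q}.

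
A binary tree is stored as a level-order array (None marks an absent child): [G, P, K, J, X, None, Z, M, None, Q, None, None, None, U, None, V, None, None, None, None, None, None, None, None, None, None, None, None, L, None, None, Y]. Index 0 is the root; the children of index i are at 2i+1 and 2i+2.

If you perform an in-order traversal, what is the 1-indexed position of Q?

6

In-order visits the left subtree, then the node, then the right subtree.
At G: go left to P.
  At P: go left to J.
    At J: go left to M.
      At M: go left to V.
        At V: go left to Y.
          Y is a leaf — visit Y.
        Visit V.
        At V: no right child.
      Visit M.
      At M: no right child.
    Visit J.
    At J: no right child.
  Visit P.
  At P: go right to X.
    At X: go left to Q.
      Q is a leaf — visit Q.
    Visit X.
    At X: no right child.
Visit G.
At G: go right to K.
  At K: no left child.
  Visit K.
  At K: go right to Z.
    At Z: go left to U.
      At U: no left child.
      Visit U.
      At U: go right to L.
        L is a leaf — visit L.
    Visit Z.
    At Z: no right child.
Full in-order sequence: Y, V, M, J, P, Q, X, G, K, U, L, Z.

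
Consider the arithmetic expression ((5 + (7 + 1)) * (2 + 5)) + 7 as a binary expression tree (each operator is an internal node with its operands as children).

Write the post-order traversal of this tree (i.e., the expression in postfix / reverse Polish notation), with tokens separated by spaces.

Post-order on an expression tree gives postfix notation: for each operator, emit left operand, right operand, then the operator.

5 7 1 + + 2 5 + * 7 +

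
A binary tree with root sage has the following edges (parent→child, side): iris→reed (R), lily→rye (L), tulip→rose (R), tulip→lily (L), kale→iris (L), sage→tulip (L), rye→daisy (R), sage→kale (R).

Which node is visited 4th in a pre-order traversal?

rye

Pre-order visits the node, then its left subtree, then its right subtree.
Visit sage.
At sage: go left to tulip.
  Visit tulip.
  At tulip: go left to lily.
    Visit lily.
    At lily: go left to rye.
      Visit rye.
      At rye: no left child.
      At rye: go right to daisy.
        daisy is a leaf — visit daisy.
    At lily: no right child.
  At tulip: go right to rose.
    rose is a leaf — visit rose.
At sage: go right to kale.
  Visit kale.
  At kale: go left to iris.
    Visit iris.
    At iris: no left child.
    At iris: go right to reed.
      reed is a leaf — visit reed.
  At kale: no right child.
Full pre-order sequence: sage, tulip, lily, rye, daisy, rose, kale, iris, reed.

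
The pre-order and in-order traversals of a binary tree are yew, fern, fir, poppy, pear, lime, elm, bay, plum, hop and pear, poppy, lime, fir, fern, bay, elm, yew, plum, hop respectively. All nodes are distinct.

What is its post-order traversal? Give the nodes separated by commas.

The first element of pre-order is the root; it splits in-order into left and right subtrees.
Root yew: left subtree has 7 nodes {pear, poppy, lime, fir, fern, bay, elm}, right has 2 {plum, hop}.
  Root fern: left subtree has 4 nodes {pear, poppy, lime, fir}, right has 2 {bay, elm}.
    Root fir: left subtree has 3 nodes {pear, poppy, lime}, right has 0 { }.
      Root poppy: left subtree has 1 node {pear}, right has 1 {lime}.
    Root elm: left subtree has 1 node {bay}, right has 0 { }.
  Root plum: left subtree has 0 nodes { }, right has 1 {hop}.

pear, lime, poppy, fir, bay, elm, fern, hop, plum, yew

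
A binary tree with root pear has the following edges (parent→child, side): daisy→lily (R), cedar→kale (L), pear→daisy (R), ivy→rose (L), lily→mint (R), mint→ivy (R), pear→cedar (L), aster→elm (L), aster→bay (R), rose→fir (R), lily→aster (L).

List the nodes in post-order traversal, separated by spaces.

kale cedar elm bay aster fir rose ivy mint lily daisy pear

Post-order visits the left subtree, then the right subtree, then the node.
At pear: go left to cedar.
  At cedar: go left to kale.
    kale is a leaf — visit kale.
  At cedar: no right child.
  Visit cedar.
At pear: go right to daisy.
  At daisy: no left child.
  At daisy: go right to lily.
    At lily: go left to aster.
      At aster: go left to elm.
        elm is a leaf — visit elm.
      At aster: go right to bay.
        bay is a leaf — visit bay.
      Visit aster.
    At lily: go right to mint.
      At mint: no left child.
      At mint: go right to ivy.
        At ivy: go left to rose.
          At rose: no left child.
          At rose: go right to fir.
            fir is a leaf — visit fir.
          Visit rose.
        At ivy: no right child.
        Visit ivy.
      Visit mint.
    Visit lily.
  Visit daisy.
Visit pear.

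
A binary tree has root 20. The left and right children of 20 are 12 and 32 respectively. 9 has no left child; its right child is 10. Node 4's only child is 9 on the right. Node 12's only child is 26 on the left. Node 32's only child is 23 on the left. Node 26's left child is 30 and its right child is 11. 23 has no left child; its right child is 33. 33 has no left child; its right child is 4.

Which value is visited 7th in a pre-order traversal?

23

Pre-order visits the node, then its left subtree, then its right subtree.
Visit 20.
At 20: go left to 12.
  Visit 12.
  At 12: go left to 26.
    Visit 26.
    At 26: go left to 30.
      30 is a leaf — visit 30.
    At 26: go right to 11.
      11 is a leaf — visit 11.
  At 12: no right child.
At 20: go right to 32.
  Visit 32.
  At 32: go left to 23.
    Visit 23.
    At 23: no left child.
    At 23: go right to 33.
      Visit 33.
      At 33: no left child.
      At 33: go right to 4.
        Visit 4.
        At 4: no left child.
        At 4: go right to 9.
          Visit 9.
          At 9: no left child.
          At 9: go right to 10.
            10 is a leaf — visit 10.
  At 32: no right child.
Full pre-order sequence: 20, 12, 26, 30, 11, 32, 23, 33, 4, 9, 10.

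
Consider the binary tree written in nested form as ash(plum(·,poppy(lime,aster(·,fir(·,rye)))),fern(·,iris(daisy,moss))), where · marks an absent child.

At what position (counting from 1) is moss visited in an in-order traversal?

11

In-order visits the left subtree, then the node, then the right subtree.
At ash: go left to plum.
  At plum: no left child.
  Visit plum.
  At plum: go right to poppy.
    At poppy: go left to lime.
      lime is a leaf — visit lime.
    Visit poppy.
    At poppy: go right to aster.
      At aster: no left child.
      Visit aster.
      At aster: go right to fir.
        At fir: no left child.
        Visit fir.
        At fir: go right to rye.
          rye is a leaf — visit rye.
Visit ash.
At ash: go right to fern.
  At fern: no left child.
  Visit fern.
  At fern: go right to iris.
    At iris: go left to daisy.
      daisy is a leaf — visit daisy.
    Visit iris.
    At iris: go right to moss.
      moss is a leaf — visit moss.
Full in-order sequence: plum, lime, poppy, aster, fir, rye, ash, fern, daisy, iris, moss.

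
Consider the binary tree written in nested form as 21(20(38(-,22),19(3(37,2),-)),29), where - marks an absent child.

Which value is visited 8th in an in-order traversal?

21

In-order visits the left subtree, then the node, then the right subtree.
At 21: go left to 20.
  At 20: go left to 38.
    At 38: no left child.
    Visit 38.
    At 38: go right to 22.
      22 is a leaf — visit 22.
  Visit 20.
  At 20: go right to 19.
    At 19: go left to 3.
      At 3: go left to 37.
        37 is a leaf — visit 37.
      Visit 3.
      At 3: go right to 2.
        2 is a leaf — visit 2.
    Visit 19.
    At 19: no right child.
Visit 21.
At 21: go right to 29.
  29 is a leaf — visit 29.
Full in-order sequence: 38, 22, 20, 37, 3, 2, 19, 21, 29.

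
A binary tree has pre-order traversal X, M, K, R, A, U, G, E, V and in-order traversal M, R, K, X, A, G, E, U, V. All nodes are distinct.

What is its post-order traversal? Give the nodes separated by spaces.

The first element of pre-order is the root; it splits in-order into left and right subtrees.
Root X: left subtree has 3 nodes {M, R, K}, right has 5 {A, G, E, U, V}.
  Root M: left subtree has 0 nodes { }, right has 2 {R, K}.
    Root K: left subtree has 1 node {R}, right has 0 { }.
  Root A: left subtree has 0 nodes { }, right has 4 {G, E, U, V}.
    Root U: left subtree has 2 nodes {G, E}, right has 1 {V}.
      Root G: left subtree has 0 nodes { }, right has 1 {E}.

R K M E G V U A X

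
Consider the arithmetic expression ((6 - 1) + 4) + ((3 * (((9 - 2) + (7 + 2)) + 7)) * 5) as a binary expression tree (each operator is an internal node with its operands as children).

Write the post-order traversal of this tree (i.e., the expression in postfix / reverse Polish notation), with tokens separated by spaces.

6 1 - 4 + 3 9 2 - 7 2 + + 7 + * 5 * +

Post-order on an expression tree gives postfix notation: for each operator, emit left operand, right operand, then the operator.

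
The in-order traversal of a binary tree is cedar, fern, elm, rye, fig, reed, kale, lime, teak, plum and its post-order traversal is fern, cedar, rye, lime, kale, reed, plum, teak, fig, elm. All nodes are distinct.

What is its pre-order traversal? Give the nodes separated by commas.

elm, cedar, fern, fig, rye, teak, reed, kale, lime, plum

The last element of post-order is the root; it splits in-order into left and right subtrees.
Root elm: left subtree has 2 nodes {cedar, fern}, right has 7 {rye, fig, reed, kale, lime, teak, plum}.
  Root cedar: left subtree has 0 nodes { }, right has 1 {fern}.
  Root fig: left subtree has 1 node {rye}, right has 5 {reed, kale, lime, teak, plum}.
    Root teak: left subtree has 3 nodes {reed, kale, lime}, right has 1 {plum}.
      Root reed: left subtree has 0 nodes { }, right has 2 {kale, lime}.
        Root kale: left subtree has 0 nodes { }, right has 1 {lime}.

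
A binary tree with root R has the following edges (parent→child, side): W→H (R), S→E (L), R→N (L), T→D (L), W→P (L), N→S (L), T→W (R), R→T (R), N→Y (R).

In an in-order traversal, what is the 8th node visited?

In-order visits the left subtree, then the node, then the right subtree.
At R: go left to N.
  At N: go left to S.
    At S: go left to E.
      E is a leaf — visit E.
    Visit S.
    At S: no right child.
  Visit N.
  At N: go right to Y.
    Y is a leaf — visit Y.
Visit R.
At R: go right to T.
  At T: go left to D.
    D is a leaf — visit D.
  Visit T.
  At T: go right to W.
    At W: go left to P.
      P is a leaf — visit P.
    Visit W.
    At W: go right to H.
      H is a leaf — visit H.
Full in-order sequence: E, S, N, Y, R, D, T, P, W, H.

P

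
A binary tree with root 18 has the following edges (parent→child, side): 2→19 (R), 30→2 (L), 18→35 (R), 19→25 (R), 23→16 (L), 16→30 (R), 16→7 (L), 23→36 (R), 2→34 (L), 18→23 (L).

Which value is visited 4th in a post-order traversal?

19

Post-order visits the left subtree, then the right subtree, then the node.
At 18: go left to 23.
  At 23: go left to 16.
    At 16: go left to 7.
      7 is a leaf — visit 7.
    At 16: go right to 30.
      At 30: go left to 2.
        At 2: go left to 34.
          34 is a leaf — visit 34.
        At 2: go right to 19.
          At 19: no left child.
          At 19: go right to 25.
            25 is a leaf — visit 25.
          Visit 19.
        Visit 2.
      At 30: no right child.
      Visit 30.
    Visit 16.
  At 23: go right to 36.
    36 is a leaf — visit 36.
  Visit 23.
At 18: go right to 35.
  35 is a leaf — visit 35.
Visit 18.
Full post-order sequence: 7, 34, 25, 19, 2, 30, 16, 36, 23, 35, 18.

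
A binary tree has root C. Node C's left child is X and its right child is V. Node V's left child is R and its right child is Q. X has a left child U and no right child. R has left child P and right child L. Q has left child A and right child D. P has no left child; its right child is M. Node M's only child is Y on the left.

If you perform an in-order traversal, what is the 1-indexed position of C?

3

In-order visits the left subtree, then the node, then the right subtree.
At C: go left to X.
  At X: go left to U.
    U is a leaf — visit U.
  Visit X.
  At X: no right child.
Visit C.
At C: go right to V.
  At V: go left to R.
    At R: go left to P.
      At P: no left child.
      Visit P.
      At P: go right to M.
        At M: go left to Y.
          Y is a leaf — visit Y.
        Visit M.
        At M: no right child.
    Visit R.
    At R: go right to L.
      L is a leaf — visit L.
  Visit V.
  At V: go right to Q.
    At Q: go left to A.
      A is a leaf — visit A.
    Visit Q.
    At Q: go right to D.
      D is a leaf — visit D.
Full in-order sequence: U, X, C, P, Y, M, R, L, V, A, Q, D.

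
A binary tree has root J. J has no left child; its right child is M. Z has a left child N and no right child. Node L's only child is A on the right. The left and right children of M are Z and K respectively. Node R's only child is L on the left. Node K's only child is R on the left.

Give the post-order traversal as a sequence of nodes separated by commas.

Post-order visits the left subtree, then the right subtree, then the node.
At J: no left child.
At J: go right to M.
  At M: go left to Z.
    At Z: go left to N.
      N is a leaf — visit N.
    At Z: no right child.
    Visit Z.
  At M: go right to K.
    At K: go left to R.
      At R: go left to L.
        At L: no left child.
        At L: go right to A.
          A is a leaf — visit A.
        Visit L.
      At R: no right child.
      Visit R.
    At K: no right child.
    Visit K.
  Visit M.
Visit J.

N, Z, A, L, R, K, M, J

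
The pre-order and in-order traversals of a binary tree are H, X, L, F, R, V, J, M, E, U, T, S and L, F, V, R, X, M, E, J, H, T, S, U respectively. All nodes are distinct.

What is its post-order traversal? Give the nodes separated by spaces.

V R F L E M J X S T U H

The first element of pre-order is the root; it splits in-order into left and right subtrees.
Root H: left subtree has 8 nodes {L, F, V, R, X, M, E, J}, right has 3 {T, S, U}.
  Root X: left subtree has 4 nodes {L, F, V, R}, right has 3 {M, E, J}.
    Root L: left subtree has 0 nodes { }, right has 3 {F, V, R}.
      Root F: left subtree has 0 nodes { }, right has 2 {V, R}.
        Root R: left subtree has 1 node {V}, right has 0 { }.
    Root J: left subtree has 2 nodes {M, E}, right has 0 { }.
      Root M: left subtree has 0 nodes { }, right has 1 {E}.
  Root U: left subtree has 2 nodes {T, S}, right has 0 { }.
    Root T: left subtree has 0 nodes { }, right has 1 {S}.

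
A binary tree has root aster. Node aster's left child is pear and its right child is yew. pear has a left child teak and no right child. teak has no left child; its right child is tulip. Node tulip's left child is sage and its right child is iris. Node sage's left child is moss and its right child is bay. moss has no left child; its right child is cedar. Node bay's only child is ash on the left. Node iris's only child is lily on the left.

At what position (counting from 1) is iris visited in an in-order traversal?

9

In-order visits the left subtree, then the node, then the right subtree.
At aster: go left to pear.
  At pear: go left to teak.
    At teak: no left child.
    Visit teak.
    At teak: go right to tulip.
      At tulip: go left to sage.
        At sage: go left to moss.
          At moss: no left child.
          Visit moss.
          At moss: go right to cedar.
            cedar is a leaf — visit cedar.
        Visit sage.
        At sage: go right to bay.
          At bay: go left to ash.
            ash is a leaf — visit ash.
          Visit bay.
          At bay: no right child.
      Visit tulip.
      At tulip: go right to iris.
        At iris: go left to lily.
          lily is a leaf — visit lily.
        Visit iris.
        At iris: no right child.
  Visit pear.
  At pear: no right child.
Visit aster.
At aster: go right to yew.
  yew is a leaf — visit yew.
Full in-order sequence: teak, moss, cedar, sage, ash, bay, tulip, lily, iris, pear, aster, yew.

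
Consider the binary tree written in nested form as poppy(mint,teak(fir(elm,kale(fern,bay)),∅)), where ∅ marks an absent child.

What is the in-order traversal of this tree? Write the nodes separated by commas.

In-order visits the left subtree, then the node, then the right subtree.
At poppy: go left to mint.
  mint is a leaf — visit mint.
Visit poppy.
At poppy: go right to teak.
  At teak: go left to fir.
    At fir: go left to elm.
      elm is a leaf — visit elm.
    Visit fir.
    At fir: go right to kale.
      At kale: go left to fern.
        fern is a leaf — visit fern.
      Visit kale.
      At kale: go right to bay.
        bay is a leaf — visit bay.
  Visit teak.
  At teak: no right child.

mint, poppy, elm, fir, fern, kale, bay, teak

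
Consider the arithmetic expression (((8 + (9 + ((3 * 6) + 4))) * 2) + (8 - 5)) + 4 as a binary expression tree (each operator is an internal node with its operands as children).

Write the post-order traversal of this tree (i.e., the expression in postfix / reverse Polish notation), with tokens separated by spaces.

Post-order on an expression tree gives postfix notation: for each operator, emit left operand, right operand, then the operator.

8 9 3 6 * 4 + + + 2 * 8 5 - + 4 +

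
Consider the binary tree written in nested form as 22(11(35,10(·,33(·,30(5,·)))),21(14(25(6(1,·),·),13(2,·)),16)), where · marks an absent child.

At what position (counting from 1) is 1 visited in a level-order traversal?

15

Level-order visits nodes level by level from the root, left to right within each level.
Level 0: 22
Level 1: 11, 21
Level 2: 35, 10, 14, 16
Level 3: 33, 25, 13
Level 4: 30, 6, 2
Level 5: 5, 1
Full level-order sequence: 22, 11, 21, 35, 10, 14, 16, 33, 25, 13, 30, 6, 2, 5, 1.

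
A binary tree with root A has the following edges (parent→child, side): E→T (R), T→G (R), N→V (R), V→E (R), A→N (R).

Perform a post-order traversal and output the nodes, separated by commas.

Post-order visits the left subtree, then the right subtree, then the node.
At A: no left child.
At A: go right to N.
  At N: no left child.
  At N: go right to V.
    At V: no left child.
    At V: go right to E.
      At E: no left child.
      At E: go right to T.
        At T: no left child.
        At T: go right to G.
          G is a leaf — visit G.
        Visit T.
      Visit E.
    Visit V.
  Visit N.
Visit A.

G, T, E, V, N, A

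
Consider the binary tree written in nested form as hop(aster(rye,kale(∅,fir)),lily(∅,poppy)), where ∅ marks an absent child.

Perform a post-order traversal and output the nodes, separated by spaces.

Post-order visits the left subtree, then the right subtree, then the node.
At hop: go left to aster.
  At aster: go left to rye.
    rye is a leaf — visit rye.
  At aster: go right to kale.
    At kale: no left child.
    At kale: go right to fir.
      fir is a leaf — visit fir.
    Visit kale.
  Visit aster.
At hop: go right to lily.
  At lily: no left child.
  At lily: go right to poppy.
    poppy is a leaf — visit poppy.
  Visit lily.
Visit hop.

rye fir kale aster poppy lily hop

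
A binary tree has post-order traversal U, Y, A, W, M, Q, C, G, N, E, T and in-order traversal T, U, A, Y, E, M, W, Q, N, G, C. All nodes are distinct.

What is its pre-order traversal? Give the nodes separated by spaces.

T E A U Y N Q M W G C

The last element of post-order is the root; it splits in-order into left and right subtrees.
Root T: left subtree has 0 nodes { }, right has 10 {U, A, Y, E, M, W, Q, N, G, C}.
  Root E: left subtree has 3 nodes {U, A, Y}, right has 6 {M, W, Q, N, G, C}.
    Root A: left subtree has 1 node {U}, right has 1 {Y}.
    Root N: left subtree has 3 nodes {M, W, Q}, right has 2 {G, C}.
      Root Q: left subtree has 2 nodes {M, W}, right has 0 { }.
        Root M: left subtree has 0 nodes { }, right has 1 {W}.
      Root G: left subtree has 0 nodes { }, right has 1 {C}.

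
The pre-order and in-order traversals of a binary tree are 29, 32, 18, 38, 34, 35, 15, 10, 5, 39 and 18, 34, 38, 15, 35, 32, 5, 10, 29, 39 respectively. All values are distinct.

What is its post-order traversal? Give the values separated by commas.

34, 15, 35, 38, 18, 5, 10, 32, 39, 29

The first element of pre-order is the root; it splits in-order into left and right subtrees.
Root 29: left subtree has 8 nodes {18, 34, 38, 15, 35, 32, 5, 10}, right has 1 {39}.
  Root 32: left subtree has 5 nodes {18, 34, 38, 15, 35}, right has 2 {5, 10}.
    Root 18: left subtree has 0 nodes { }, right has 4 {34, 38, 15, 35}.
      Root 38: left subtree has 1 node {34}, right has 2 {15, 35}.
        Root 35: left subtree has 1 node {15}, right has 0 { }.
    Root 10: left subtree has 1 node {5}, right has 0 { }.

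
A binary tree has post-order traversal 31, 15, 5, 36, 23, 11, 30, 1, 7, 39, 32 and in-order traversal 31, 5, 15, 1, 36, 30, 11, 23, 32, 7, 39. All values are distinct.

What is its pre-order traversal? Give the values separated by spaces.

The last element of post-order is the root; it splits in-order into left and right subtrees.
Root 32: left subtree has 8 nodes {31, 5, 15, 1, 36, 30, 11, 23}, right has 2 {7, 39}.
  Root 1: left subtree has 3 nodes {31, 5, 15}, right has 4 {36, 30, 11, 23}.
    Root 5: left subtree has 1 node {31}, right has 1 {15}.
    Root 30: left subtree has 1 node {36}, right has 2 {11, 23}.
      Root 11: left subtree has 0 nodes { }, right has 1 {23}.
  Root 39: left subtree has 1 node {7}, right has 0 { }.

32 1 5 31 15 30 36 11 23 39 7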